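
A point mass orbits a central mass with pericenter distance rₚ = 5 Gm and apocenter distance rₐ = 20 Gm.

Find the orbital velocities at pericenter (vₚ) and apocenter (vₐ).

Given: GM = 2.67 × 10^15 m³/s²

Convert to SI: rₚ = 5 Gm = 5e+09 m; rₐ = 20 Gm = 2e+10 m.
Use the vis-viva equation v² = GM(2/r − 1/a) with a = (rₚ + rₐ)/2 = (5e+09 + 2e+10)/2 = 1.25e+10 m.
vₚ = √(GM · (2/rₚ − 1/a)) = √(2.67e+15 · (2/5e+09 − 1/1.25e+10)) m/s ≈ 924.3 m/s = 924.3 m/s.
vₐ = √(GM · (2/rₐ − 1/a)) = √(2.67e+15 · (2/2e+10 − 1/1.25e+10)) m/s ≈ 231.1 m/s = 231.1 m/s.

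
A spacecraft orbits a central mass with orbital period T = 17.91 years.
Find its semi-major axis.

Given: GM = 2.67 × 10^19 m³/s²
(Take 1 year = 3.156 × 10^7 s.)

Convert to SI: T = 17.91 years = 5.6524e+08 s.
Invert Kepler's third law: a = (GM · T² / (4π²))^(1/3).
Substituting T = 5.6524e+08 s and GM = 2.67e+19 m³/s²:
a = (2.67e+19 · (5.6524e+08)² / (4π²))^(1/3) m
a ≈ 6.001e+11 m = 600.1 Gm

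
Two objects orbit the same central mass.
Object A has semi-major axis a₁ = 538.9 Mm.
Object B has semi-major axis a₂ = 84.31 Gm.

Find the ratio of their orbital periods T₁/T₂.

Convert to SI: a₁ = 538.9 Mm = 5.389e+08 m; a₂ = 84.31 Gm = 8.431e+10 m.
From Kepler's third law, (T₁/T₂)² = (a₁/a₂)³, so T₁/T₂ = (a₁/a₂)^(3/2).
a₁/a₂ = 5.389e+08 / 8.431e+10 = 0.00639189.
T₁/T₂ = (0.00639189)^(3/2) ≈ 0.000511.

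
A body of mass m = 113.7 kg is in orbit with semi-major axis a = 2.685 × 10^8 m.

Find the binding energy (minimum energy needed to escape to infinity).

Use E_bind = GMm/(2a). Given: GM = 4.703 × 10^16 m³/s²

Total orbital energy is E = −GMm/(2a); binding energy is E_bind = −E = GMm/(2a).
E_bind = 4.703e+16 · 113.7 / (2 · 2.685e+08) J ≈ 9.958e+09 J = 9.958 GJ.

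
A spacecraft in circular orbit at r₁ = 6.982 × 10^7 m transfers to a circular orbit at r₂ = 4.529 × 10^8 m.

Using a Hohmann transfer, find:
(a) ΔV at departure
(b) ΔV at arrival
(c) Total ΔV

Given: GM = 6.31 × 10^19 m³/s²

Transfer semi-major axis: a_t = (r₁ + r₂)/2 = (6.982e+07 + 4.529e+08)/2 = 2.6136e+08 m.
Circular speeds: v₁ = √(GM/r₁) = 950659 m/s, v₂ = √(GM/r₂) = 373262 m/s.
Transfer speeds (vis-viva v² = GM(2/r − 1/a_t)): v₁ᵗ = 1.25143e+06 m/s, v₂ᵗ = 192923 m/s.
(a) ΔV₁ = |v₁ᵗ − v₁| ≈ 3.008e+05 m/s = 300.8 km/s.
(b) ΔV₂ = |v₂ − v₂ᵗ| ≈ 1.803e+05 m/s = 180.3 km/s.
(c) ΔV_total = ΔV₁ + ΔV₂ ≈ 4.811e+05 m/s = 481.1 km/s.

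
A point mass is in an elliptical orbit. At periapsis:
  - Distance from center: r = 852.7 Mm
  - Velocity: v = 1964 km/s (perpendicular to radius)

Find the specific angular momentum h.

Convert to SI: r = 852.7 Mm = 8.527e+08 m; v = 1964 km/s = 1.964e+06 m/s.
With v perpendicular to r, h = r · v.
h = 8.527e+08 · 1.964e+06 m²/s ≈ 1.675e+15 m²/s.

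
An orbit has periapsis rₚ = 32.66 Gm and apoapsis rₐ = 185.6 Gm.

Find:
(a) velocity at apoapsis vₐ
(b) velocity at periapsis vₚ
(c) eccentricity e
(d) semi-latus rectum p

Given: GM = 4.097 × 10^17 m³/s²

Convert to SI: rₚ = 32.66 Gm = 3.266e+10 m; rₐ = 185.6 Gm = 1.856e+11 m.
(a) With a = (rₚ + rₐ)/2 = 1.0913e+11 m, vₐ = √(GM (2/rₐ − 1/a)) = √(4.097e+17 · (2/1.856e+11 − 1/1.0913e+11)) m/s ≈ 812.8 m/s
(b) With a = (rₚ + rₐ)/2 = 1.0913e+11 m, vₚ = √(GM (2/rₚ − 1/a)) = √(4.097e+17 · (2/3.266e+10 − 1/1.0913e+11)) m/s ≈ 4619 m/s
(c) e = (rₐ − rₚ)/(rₐ + rₚ) = (1.856e+11 − 3.266e+10)/(1.856e+11 + 3.266e+10) ≈ 0.7007
(d) From a = (rₚ + rₐ)/2 = 1.0913e+11 m and e = (rₐ − rₚ)/(rₐ + rₚ) = 0.700724, p = a(1 − e²) = 1.0913e+11 · (1 − (0.700724)²) ≈ 5.555e+10 m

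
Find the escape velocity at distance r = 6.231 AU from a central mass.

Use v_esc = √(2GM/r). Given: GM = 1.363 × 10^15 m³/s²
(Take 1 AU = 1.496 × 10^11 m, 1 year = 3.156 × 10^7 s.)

Convert to SI: r = 6.231 AU = 9.32158e+11 m.
Escape velocity comes from setting total energy to zero: ½v² − GM/r = 0 ⇒ v_esc = √(2GM / r).
v_esc = √(2 · 1.363e+15 / 9.32158e+11) m/s ≈ 54.08 m/s = 0.01141 AU/year.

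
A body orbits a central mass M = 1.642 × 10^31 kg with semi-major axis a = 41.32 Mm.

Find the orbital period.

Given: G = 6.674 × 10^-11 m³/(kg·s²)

Convert to SI: a = 41.32 Mm = 4.132e+07 m.
GM = G · M = 6.674e-11 · 1.642e+31 = 1.09587e+21 m³/s².
Kepler's third law: T = 2π √(a³ / GM).
Substituting a = 4.132e+07 m and GM = 1.09587e+21 m³/s²:
T = 2π √((4.132e+07)³ / 1.09587e+21) s
T ≈ 50.41 s = 50.41 seconds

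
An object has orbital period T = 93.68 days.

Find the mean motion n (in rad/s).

Convert to SI: T = 93.68 days = 8.09395e+06 s.
n = 2π / T.
n = 2π / 8.09395e+06 s ≈ 7.763e-07 rad/s.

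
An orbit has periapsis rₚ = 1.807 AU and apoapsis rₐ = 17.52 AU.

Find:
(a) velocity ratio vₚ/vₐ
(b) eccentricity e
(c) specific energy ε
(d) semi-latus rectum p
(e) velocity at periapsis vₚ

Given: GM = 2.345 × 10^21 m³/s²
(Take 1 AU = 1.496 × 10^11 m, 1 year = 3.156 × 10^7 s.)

Convert to SI: rₚ = 1.807 AU = 2.70327e+11 m; rₐ = 17.52 AU = 2.62099e+12 m.
(a) Conservation of angular momentum (rₚvₚ = rₐvₐ) gives vₚ/vₐ = rₐ/rₚ = 2.62099e+12/2.70327e+11 ≈ 9.696
(b) e = (rₐ − rₚ)/(rₐ + rₚ) = (2.62099e+12 − 2.70327e+11)/(2.62099e+12 + 2.70327e+11) ≈ 0.813
(c) With a = (rₚ + rₐ)/2 = 1.44566e+12 m, ε = −GM/(2a) = −2.345e+21/(2 · 1.44566e+12) J/kg ≈ -8.11e+08 J/kg
(d) From a = (rₚ + rₐ)/2 = 1.44566e+12 m and e = (rₐ − rₚ)/(rₐ + rₚ) = 0.813008, p = a(1 − e²) = 1.44566e+12 · (1 − (0.813008)²) ≈ 4.901e+11 m
(e) With a = (rₚ + rₐ)/2 = 1.44566e+12 m, vₚ = √(GM (2/rₚ − 1/a)) = √(2.345e+21 · (2/2.70327e+11 − 1/1.44566e+12)) m/s ≈ 1.254e+05 m/s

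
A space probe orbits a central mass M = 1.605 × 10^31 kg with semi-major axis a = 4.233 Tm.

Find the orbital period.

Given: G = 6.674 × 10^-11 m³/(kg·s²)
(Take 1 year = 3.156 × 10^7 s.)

Convert to SI: a = 4.233 Tm = 4.233e+12 m.
GM = G · M = 6.674e-11 · 1.605e+31 = 1.07118e+21 m³/s².
Kepler's third law: T = 2π √(a³ / GM).
Substituting a = 4.233e+12 m and GM = 1.07118e+21 m³/s²:
T = 2π √((4.233e+12)³ / 1.07118e+21) s
T ≈ 1.672e+09 s = 52.98 years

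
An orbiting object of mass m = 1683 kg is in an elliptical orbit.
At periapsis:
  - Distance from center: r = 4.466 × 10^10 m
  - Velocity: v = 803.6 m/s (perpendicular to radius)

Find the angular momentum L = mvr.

Since v is perpendicular to r, L = m · v · r.
L = 1683 · 803.6 · 4.466e+10 kg·m²/s ≈ 6.04e+16 kg·m²/s.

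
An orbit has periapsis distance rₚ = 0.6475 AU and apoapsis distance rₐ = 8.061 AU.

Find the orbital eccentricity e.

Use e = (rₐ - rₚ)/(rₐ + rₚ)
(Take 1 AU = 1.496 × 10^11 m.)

Convert to SI: rₚ = 0.6475 AU = 9.6866e+10 m; rₐ = 8.061 AU = 1.20593e+12 m.
e = (rₐ − rₚ) / (rₐ + rₚ).
e = (1.20593e+12 − 9.6866e+10) / (1.20593e+12 + 9.6866e+10) = 1.10906e+12 / 1.30279e+12 ≈ 0.8513.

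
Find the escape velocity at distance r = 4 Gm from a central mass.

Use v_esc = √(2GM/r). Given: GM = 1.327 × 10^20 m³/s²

Convert to SI: r = 4 Gm = 4e+09 m.
Escape velocity comes from setting total energy to zero: ½v² − GM/r = 0 ⇒ v_esc = √(2GM / r).
v_esc = √(2 · 1.327e+20 / 4e+09) m/s ≈ 2.576e+05 m/s = 257.6 km/s.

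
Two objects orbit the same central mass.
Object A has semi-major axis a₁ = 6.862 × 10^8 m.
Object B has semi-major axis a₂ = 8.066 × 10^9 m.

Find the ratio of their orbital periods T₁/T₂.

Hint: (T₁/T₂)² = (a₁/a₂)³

From Kepler's third law, (T₁/T₂)² = (a₁/a₂)³, so T₁/T₂ = (a₁/a₂)^(3/2).
a₁/a₂ = 6.862e+08 / 8.066e+09 = 0.0850731.
T₁/T₂ = (0.0850731)^(3/2) ≈ 0.02481.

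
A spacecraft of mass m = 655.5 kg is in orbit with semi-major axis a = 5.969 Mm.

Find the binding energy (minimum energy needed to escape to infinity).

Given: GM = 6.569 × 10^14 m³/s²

Convert to SI: a = 5.969 Mm = 5.969e+06 m.
Total orbital energy is E = −GMm/(2a); binding energy is E_bind = −E = GMm/(2a).
E_bind = 6.569e+14 · 655.5 / (2 · 5.969e+06) J ≈ 3.607e+10 J = 36.07 GJ.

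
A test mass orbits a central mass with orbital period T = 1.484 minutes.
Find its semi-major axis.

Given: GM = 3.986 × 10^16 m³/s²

Convert to SI: T = 1.484 minutes = 89.04 s.
Invert Kepler's third law: a = (GM · T² / (4π²))^(1/3).
Substituting T = 89.04 s and GM = 3.986e+16 m³/s²:
a = (3.986e+16 · (89.04)² / (4π²))^(1/3) m
a ≈ 2e+06 m = 2 Mm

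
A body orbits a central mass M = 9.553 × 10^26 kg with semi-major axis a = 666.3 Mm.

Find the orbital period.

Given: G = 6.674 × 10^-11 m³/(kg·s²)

Convert to SI: a = 666.3 Mm = 6.663e+08 m.
GM = G · M = 6.674e-11 · 9.553e+26 = 6.37567e+16 m³/s².
Kepler's third law: T = 2π √(a³ / GM).
Substituting a = 6.663e+08 m and GM = 6.37567e+16 m³/s²:
T = 2π √((6.663e+08)³ / 6.37567e+16) s
T ≈ 4.28e+05 s = 4.953 days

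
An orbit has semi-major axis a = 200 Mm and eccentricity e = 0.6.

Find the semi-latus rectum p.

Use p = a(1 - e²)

Convert to SI: a = 200 Mm = 2e+08 m.
p = a (1 − e²).
p = 2e+08 · (1 − (0.6)²) = 2e+08 · 0.64 ≈ 1.28e+08 m = 128 Mm.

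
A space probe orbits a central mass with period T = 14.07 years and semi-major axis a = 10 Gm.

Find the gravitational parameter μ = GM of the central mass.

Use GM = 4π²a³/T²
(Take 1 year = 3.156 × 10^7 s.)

Convert to SI: T = 14.07 years = 4.44049e+08 s; a = 10 Gm = 1e+10 m.
GM = 4π² · a³ / T².
GM = 4π² · (1e+10)³ / (4.44049e+08)² m³/s² ≈ 2.002e+14 m³/s² = 2.002 × 10^14 m³/s².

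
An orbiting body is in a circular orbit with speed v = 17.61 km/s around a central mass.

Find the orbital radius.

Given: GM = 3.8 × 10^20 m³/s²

Convert to SI: v = 17.61 km/s = 17610 m/s.
For a circular orbit, v² = GM / r, so r = GM / v².
r = 3.8e+20 / (17610)² m ≈ 1.225e+12 m = 1.225 Tm.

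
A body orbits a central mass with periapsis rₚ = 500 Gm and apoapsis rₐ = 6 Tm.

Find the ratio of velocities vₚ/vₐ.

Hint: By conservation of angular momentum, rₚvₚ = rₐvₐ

Convert to SI: rₚ = 500 Gm = 5e+11 m; rₐ = 6 Tm = 6e+12 m.
Conservation of angular momentum gives rₚvₚ = rₐvₐ, so vₚ/vₐ = rₐ/rₚ.
vₚ/vₐ = 6e+12 / 5e+11 ≈ 12.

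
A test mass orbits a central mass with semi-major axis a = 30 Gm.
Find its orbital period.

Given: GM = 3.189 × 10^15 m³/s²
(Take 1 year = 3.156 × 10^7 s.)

Convert to SI: a = 30 Gm = 3e+10 m.
Kepler's third law: T = 2π √(a³ / GM).
Substituting a = 3e+10 m and GM = 3.189e+15 m³/s²:
T = 2π √((3e+10)³ / 3.189e+15) s
T ≈ 5.781e+08 s = 18.32 years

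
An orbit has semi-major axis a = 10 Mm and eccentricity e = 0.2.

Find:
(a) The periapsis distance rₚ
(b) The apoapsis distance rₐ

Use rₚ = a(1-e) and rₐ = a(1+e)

Convert to SI: a = 10 Mm = 1e+07 m.
(a) rₚ = a(1 − e) = 1e+07 · (1 − 0.2) = 1e+07 · 0.8 ≈ 8e+06 m = 8 Mm.
(b) rₐ = a(1 + e) = 1e+07 · (1 + 0.2) = 1e+07 · 1.2 ≈ 1.2e+07 m = 12 Mm.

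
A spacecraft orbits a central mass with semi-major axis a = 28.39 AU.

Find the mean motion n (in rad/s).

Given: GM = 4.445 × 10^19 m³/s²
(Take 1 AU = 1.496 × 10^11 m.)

Convert to SI: a = 28.39 AU = 4.24714e+12 m.
n = √(GM / a³).
n = √(4.445e+19 / (4.24714e+12)³) rad/s ≈ 7.617e-10 rad/s.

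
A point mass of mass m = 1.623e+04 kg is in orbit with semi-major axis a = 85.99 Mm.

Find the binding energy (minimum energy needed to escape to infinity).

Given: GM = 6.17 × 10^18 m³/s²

Convert to SI: a = 85.99 Mm = 8.599e+07 m.
Total orbital energy is E = −GMm/(2a); binding energy is E_bind = −E = GMm/(2a).
E_bind = 6.17e+18 · 1.623e+04 / (2 · 8.599e+07) J ≈ 5.823e+14 J = 582.3 TJ.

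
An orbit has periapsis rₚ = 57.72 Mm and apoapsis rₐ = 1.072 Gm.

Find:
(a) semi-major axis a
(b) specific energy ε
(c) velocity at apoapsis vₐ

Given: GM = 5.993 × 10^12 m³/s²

Convert to SI: rₚ = 57.72 Mm = 5.772e+07 m; rₐ = 1.072 Gm = 1.072e+09 m.
(a) a = (rₚ + rₐ)/2 = (5.772e+07 + 1.072e+09)/2 ≈ 5.649e+08 m
(b) With a = (rₚ + rₐ)/2 = 5.6486e+08 m, ε = −GM/(2a) = −5.993e+12/(2 · 5.6486e+08) J/kg ≈ -5305 J/kg
(c) With a = (rₚ + rₐ)/2 = 5.6486e+08 m, vₐ = √(GM (2/rₐ − 1/a)) = √(5.993e+12 · (2/1.072e+09 − 1/5.6486e+08)) m/s ≈ 23.9 m/s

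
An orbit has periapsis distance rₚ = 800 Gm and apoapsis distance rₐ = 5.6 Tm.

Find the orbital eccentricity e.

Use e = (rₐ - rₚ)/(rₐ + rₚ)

Convert to SI: rₚ = 800 Gm = 8e+11 m; rₐ = 5.6 Tm = 5.6e+12 m.
e = (rₐ − rₚ) / (rₐ + rₚ).
e = (5.6e+12 − 8e+11) / (5.6e+12 + 8e+11) = 4.8e+12 / 6.4e+12 ≈ 0.75.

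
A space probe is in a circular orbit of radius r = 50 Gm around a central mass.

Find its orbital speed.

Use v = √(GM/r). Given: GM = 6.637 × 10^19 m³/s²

Convert to SI: r = 50 Gm = 5e+10 m.
For a circular orbit, gravity supplies the centripetal force, so v = √(GM / r).
v = √(6.637e+19 / 5e+10) m/s ≈ 3.643e+04 m/s = 36.43 km/s.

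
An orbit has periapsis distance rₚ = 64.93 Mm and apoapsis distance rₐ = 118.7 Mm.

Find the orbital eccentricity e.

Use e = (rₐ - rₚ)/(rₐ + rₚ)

Convert to SI: rₚ = 64.93 Mm = 6.493e+07 m; rₐ = 118.7 Mm = 1.187e+08 m.
e = (rₐ − rₚ) / (rₐ + rₚ).
e = (1.187e+08 − 6.493e+07) / (1.187e+08 + 6.493e+07) = 5.377e+07 / 1.8363e+08 ≈ 0.2928.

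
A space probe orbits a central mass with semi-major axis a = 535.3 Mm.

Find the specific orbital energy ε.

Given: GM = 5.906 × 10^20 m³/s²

Convert to SI: a = 535.3 Mm = 5.353e+08 m.
ε = −GM / (2a).
ε = −5.906e+20 / (2 · 5.353e+08) J/kg ≈ -5.517e+11 J/kg = -551.7 GJ/kg.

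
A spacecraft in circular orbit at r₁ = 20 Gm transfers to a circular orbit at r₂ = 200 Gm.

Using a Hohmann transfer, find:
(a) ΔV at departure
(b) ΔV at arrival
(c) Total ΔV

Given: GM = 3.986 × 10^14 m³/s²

Convert to SI: r₁ = 20 Gm = 2e+10 m; r₂ = 200 Gm = 2e+11 m.
Transfer semi-major axis: a_t = (r₁ + r₂)/2 = (2e+10 + 2e+11)/2 = 1.1e+11 m.
Circular speeds: v₁ = √(GM/r₁) = 141.174 m/s, v₂ = √(GM/r₂) = 44.643 m/s.
Transfer speeds (vis-viva v² = GM(2/r − 1/a_t)): v₁ᵗ = 190.359 m/s, v₂ᵗ = 19.0359 m/s.
(a) ΔV₁ = |v₁ᵗ − v₁| ≈ 49.18 m/s = 49.18 m/s.
(b) ΔV₂ = |v₂ − v₂ᵗ| ≈ 25.61 m/s = 25.61 m/s.
(c) ΔV_total = ΔV₁ + ΔV₂ ≈ 74.79 m/s = 74.79 m/s.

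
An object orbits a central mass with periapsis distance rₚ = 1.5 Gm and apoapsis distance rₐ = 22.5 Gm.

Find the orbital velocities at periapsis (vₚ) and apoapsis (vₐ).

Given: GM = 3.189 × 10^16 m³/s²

Convert to SI: rₚ = 1.5 Gm = 1.5e+09 m; rₐ = 22.5 Gm = 2.25e+10 m.
Use the vis-viva equation v² = GM(2/r − 1/a) with a = (rₚ + rₐ)/2 = (1.5e+09 + 2.25e+10)/2 = 1.2e+10 m.
vₚ = √(GM · (2/rₚ − 1/a)) = √(3.189e+16 · (2/1.5e+09 − 1/1.2e+10)) m/s ≈ 6314 m/s = 6.314 km/s.
vₐ = √(GM · (2/rₐ − 1/a)) = √(3.189e+16 · (2/2.25e+10 − 1/1.2e+10)) m/s ≈ 420.9 m/s = 420.9 m/s.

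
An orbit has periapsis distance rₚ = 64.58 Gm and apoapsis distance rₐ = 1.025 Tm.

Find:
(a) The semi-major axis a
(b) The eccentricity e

Convert to SI: rₚ = 64.58 Gm = 6.458e+10 m; rₐ = 1.025 Tm = 1.025e+12 m.
(a) a = (rₚ + rₐ) / 2 = (6.458e+10 + 1.025e+12) / 2 ≈ 5.448e+11 m = 544.8 Gm.
(b) e = (rₐ − rₚ) / (rₐ + rₚ) = (1.025e+12 − 6.458e+10) / (1.025e+12 + 6.458e+10) ≈ 0.8815.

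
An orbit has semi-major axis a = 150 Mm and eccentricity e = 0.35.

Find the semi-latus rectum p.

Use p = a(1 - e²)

Convert to SI: a = 150 Mm = 1.5e+08 m.
p = a (1 − e²).
p = 1.5e+08 · (1 − (0.35)²) = 1.5e+08 · 0.8775 ≈ 1.316e+08 m = 131.6 Mm.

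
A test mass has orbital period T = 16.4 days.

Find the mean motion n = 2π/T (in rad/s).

Convert to SI: T = 16.4 days = 1.41696e+06 s.
n = 2π / T.
n = 2π / 1.41696e+06 s ≈ 4.434e-06 rad/s.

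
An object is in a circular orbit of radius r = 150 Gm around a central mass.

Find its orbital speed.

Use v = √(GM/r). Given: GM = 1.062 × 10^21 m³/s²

Convert to SI: r = 150 Gm = 1.5e+11 m.
For a circular orbit, gravity supplies the centripetal force, so v = √(GM / r).
v = √(1.062e+21 / 1.5e+11) m/s ≈ 8.414e+04 m/s = 84.14 km/s.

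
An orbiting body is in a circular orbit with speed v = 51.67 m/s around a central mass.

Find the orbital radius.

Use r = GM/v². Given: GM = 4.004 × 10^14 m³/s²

For a circular orbit, v² = GM / r, so r = GM / v².
r = 4.004e+14 / (51.67)² m ≈ 1.5e+11 m = 150 Gm.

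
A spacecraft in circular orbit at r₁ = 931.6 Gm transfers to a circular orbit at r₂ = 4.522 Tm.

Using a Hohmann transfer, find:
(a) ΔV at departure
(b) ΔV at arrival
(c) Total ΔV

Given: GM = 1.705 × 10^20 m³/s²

Convert to SI: r₁ = 931.6 Gm = 9.316e+11 m; r₂ = 4.522 Tm = 4.522e+12 m.
Transfer semi-major axis: a_t = (r₁ + r₂)/2 = (9.316e+11 + 4.522e+12)/2 = 2.7268e+12 m.
Circular speeds: v₁ = √(GM/r₁) = 13528.4 m/s, v₂ = √(GM/r₂) = 6140.4 m/s.
Transfer speeds (vis-viva v² = GM(2/r − 1/a_t)): v₁ᵗ = 17421.5 m/s, v₂ᵗ = 3589.1 m/s.
(a) ΔV₁ = |v₁ᵗ − v₁| ≈ 3893 m/s = 3.893 km/s.
(b) ΔV₂ = |v₂ − v₂ᵗ| ≈ 2551 m/s = 2.551 km/s.
(c) ΔV_total = ΔV₁ + ΔV₂ ≈ 6444 m/s = 6.444 km/s.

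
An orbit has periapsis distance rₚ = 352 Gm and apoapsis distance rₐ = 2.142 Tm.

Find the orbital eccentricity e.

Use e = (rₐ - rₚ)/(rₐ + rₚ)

Convert to SI: rₚ = 352 Gm = 3.52e+11 m; rₐ = 2.142 Tm = 2.142e+12 m.
e = (rₐ − rₚ) / (rₐ + rₚ).
e = (2.142e+12 − 3.52e+11) / (2.142e+12 + 3.52e+11) = 1.79e+12 / 2.494e+12 ≈ 0.7177.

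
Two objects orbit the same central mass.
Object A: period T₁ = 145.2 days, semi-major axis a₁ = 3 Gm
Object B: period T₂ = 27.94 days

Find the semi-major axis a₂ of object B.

Convert to SI: T₁ = 145.2 days = 1.25453e+07 s; a₁ = 3 Gm = 3e+09 m; T₂ = 27.94 days = 2.41402e+06 s.
Kepler's third law: (T₁/T₂)² = (a₁/a₂)³ ⇒ a₂ = a₁ · (T₂/T₁)^(2/3).
T₂/T₁ = 2.41402e+06 / 1.25453e+07 = 0.192424.
a₂ = 3e+09 · (0.192424)^(2/3) m ≈ 9.999e+08 m = 999.9 Mm.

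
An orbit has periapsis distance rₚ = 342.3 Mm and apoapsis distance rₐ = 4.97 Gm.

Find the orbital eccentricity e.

Convert to SI: rₚ = 342.3 Mm = 3.423e+08 m; rₐ = 4.97 Gm = 4.97e+09 m.
e = (rₐ − rₚ) / (rₐ + rₚ).
e = (4.97e+09 − 3.423e+08) / (4.97e+09 + 3.423e+08) = 4.6277e+09 / 5.3123e+09 ≈ 0.8711.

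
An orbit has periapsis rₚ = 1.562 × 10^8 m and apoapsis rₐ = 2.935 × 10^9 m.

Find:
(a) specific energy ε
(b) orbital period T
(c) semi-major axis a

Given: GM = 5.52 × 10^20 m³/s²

(a) With a = (rₚ + rₐ)/2 = 1.5456e+09 m, ε = −GM/(2a) = −5.52e+20/(2 · 1.5456e+09) J/kg ≈ -1.786e+11 J/kg
(b) With a = (rₚ + rₐ)/2 = 1.5456e+09 m, T = 2π √(a³/GM) = 2π √((1.5456e+09)³/5.52e+20) s ≈ 1.625e+04 s
(c) a = (rₚ + rₐ)/2 = (1.562e+08 + 2.935e+09)/2 ≈ 1.546e+09 m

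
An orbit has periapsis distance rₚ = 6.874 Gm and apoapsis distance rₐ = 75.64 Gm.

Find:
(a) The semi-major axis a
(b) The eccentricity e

Convert to SI: rₚ = 6.874 Gm = 6.874e+09 m; rₐ = 75.64 Gm = 7.564e+10 m.
(a) a = (rₚ + rₐ) / 2 = (6.874e+09 + 7.564e+10) / 2 ≈ 4.126e+10 m = 41.26 Gm.
(b) e = (rₐ − rₚ) / (rₐ + rₚ) = (7.564e+10 − 6.874e+09) / (7.564e+10 + 6.874e+09) ≈ 0.8334.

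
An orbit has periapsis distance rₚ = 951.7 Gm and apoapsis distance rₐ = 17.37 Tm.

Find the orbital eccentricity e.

Convert to SI: rₚ = 951.7 Gm = 9.517e+11 m; rₐ = 17.37 Tm = 1.737e+13 m.
e = (rₐ − rₚ) / (rₐ + rₚ).
e = (1.737e+13 − 9.517e+11) / (1.737e+13 + 9.517e+11) = 1.64183e+13 / 1.83217e+13 ≈ 0.8961.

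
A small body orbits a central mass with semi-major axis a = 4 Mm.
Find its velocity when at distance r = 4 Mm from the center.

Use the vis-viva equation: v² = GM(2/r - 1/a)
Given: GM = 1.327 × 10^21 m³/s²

Convert to SI: a = 4 Mm = 4e+06 m; r = 4 Mm = 4e+06 m.
Vis-viva: v = √(GM · (2/r − 1/a)).
2/r − 1/a = 2/4e+06 − 1/4e+06 = 2.5e-07 m⁻¹.
v = √(1.327e+21 · 2.5e-07) m/s ≈ 1.821e+07 m/s = 1.821e+04 km/s.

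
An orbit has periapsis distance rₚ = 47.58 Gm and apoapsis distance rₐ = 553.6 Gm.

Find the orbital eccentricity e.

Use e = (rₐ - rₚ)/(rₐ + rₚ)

Convert to SI: rₚ = 47.58 Gm = 4.758e+10 m; rₐ = 553.6 Gm = 5.536e+11 m.
e = (rₐ − rₚ) / (rₐ + rₚ).
e = (5.536e+11 − 4.758e+10) / (5.536e+11 + 4.758e+10) = 5.0602e+11 / 6.0118e+11 ≈ 0.8417.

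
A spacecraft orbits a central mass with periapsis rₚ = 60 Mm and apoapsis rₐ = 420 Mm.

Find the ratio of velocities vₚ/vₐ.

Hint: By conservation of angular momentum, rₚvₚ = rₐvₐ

Convert to SI: rₚ = 60 Mm = 6e+07 m; rₐ = 420 Mm = 4.2e+08 m.
Conservation of angular momentum gives rₚvₚ = rₐvₐ, so vₚ/vₐ = rₐ/rₚ.
vₚ/vₐ = 4.2e+08 / 6e+07 ≈ 7.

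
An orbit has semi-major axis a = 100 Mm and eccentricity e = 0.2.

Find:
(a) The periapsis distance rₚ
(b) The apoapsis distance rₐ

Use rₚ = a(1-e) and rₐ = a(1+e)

Convert to SI: a = 100 Mm = 1e+08 m.
(a) rₚ = a(1 − e) = 1e+08 · (1 − 0.2) = 1e+08 · 0.8 ≈ 8e+07 m = 80 Mm.
(b) rₐ = a(1 + e) = 1e+08 · (1 + 0.2) = 1e+08 · 1.2 ≈ 1.2e+08 m = 120 Mm.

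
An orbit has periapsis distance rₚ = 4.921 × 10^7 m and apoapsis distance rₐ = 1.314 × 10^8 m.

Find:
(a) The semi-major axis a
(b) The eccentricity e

(a) a = (rₚ + rₐ) / 2 = (4.921e+07 + 1.314e+08) / 2 ≈ 9.03e+07 m = 9.03 × 10^7 m.
(b) e = (rₐ − rₚ) / (rₐ + rₚ) = (1.314e+08 − 4.921e+07) / (1.314e+08 + 4.921e+07) ≈ 0.4551.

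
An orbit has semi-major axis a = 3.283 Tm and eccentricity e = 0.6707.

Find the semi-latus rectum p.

Convert to SI: a = 3.283 Tm = 3.283e+12 m.
p = a (1 − e²).
p = 3.283e+12 · (1 − (0.6707)²) = 3.283e+12 · 0.550162 ≈ 1.806e+12 m = 1.806 Tm.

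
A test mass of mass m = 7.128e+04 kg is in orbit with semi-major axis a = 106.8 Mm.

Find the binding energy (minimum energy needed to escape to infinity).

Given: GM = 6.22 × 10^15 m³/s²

Convert to SI: a = 106.8 Mm = 1.068e+08 m.
Total orbital energy is E = −GMm/(2a); binding energy is E_bind = −E = GMm/(2a).
E_bind = 6.22e+15 · 7.128e+04 / (2 · 1.068e+08) J ≈ 2.076e+12 J = 2.076 TJ.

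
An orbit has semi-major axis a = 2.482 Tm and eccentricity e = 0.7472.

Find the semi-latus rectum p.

Convert to SI: a = 2.482 Tm = 2.482e+12 m.
p = a (1 − e²).
p = 2.482e+12 · (1 − (0.7472)²) = 2.482e+12 · 0.441692 ≈ 1.096e+12 m = 1.096 Tm.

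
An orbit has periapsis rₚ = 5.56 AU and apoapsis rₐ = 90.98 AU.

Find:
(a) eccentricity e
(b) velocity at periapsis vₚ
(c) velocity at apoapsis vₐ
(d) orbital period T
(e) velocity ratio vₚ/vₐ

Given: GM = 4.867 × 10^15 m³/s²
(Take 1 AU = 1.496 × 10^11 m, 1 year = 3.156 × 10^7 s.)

Convert to SI: rₚ = 5.56 AU = 8.31776e+11 m; rₐ = 90.98 AU = 1.36106e+13 m.
(a) e = (rₐ − rₚ)/(rₐ + rₚ) = (1.36106e+13 − 8.31776e+11)/(1.36106e+13 + 8.31776e+11) ≈ 0.8848
(b) With a = (rₚ + rₐ)/2 = 7.22119e+12 m, vₚ = √(GM (2/rₚ − 1/a)) = √(4.867e+15 · (2/8.31776e+11 − 1/7.22119e+12)) m/s ≈ 105 m/s
(c) With a = (rₚ + rₐ)/2 = 7.22119e+12 m, vₐ = √(GM (2/rₐ − 1/a)) = √(4.867e+15 · (2/1.36106e+13 − 1/7.22119e+12)) m/s ≈ 6.418 m/s
(d) With a = (rₚ + rₐ)/2 = 7.22119e+12 m, T = 2π √(a³/GM) = 2π √((7.22119e+12)³/4.867e+15) s ≈ 1.748e+12 s
(e) Conservation of angular momentum (rₚvₚ = rₐvₐ) gives vₚ/vₐ = rₐ/rₚ = 1.36106e+13/8.31776e+11 ≈ 16.36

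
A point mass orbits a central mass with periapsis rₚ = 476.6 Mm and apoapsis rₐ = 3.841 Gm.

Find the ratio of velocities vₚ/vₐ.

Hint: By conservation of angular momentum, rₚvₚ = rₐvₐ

Convert to SI: rₚ = 476.6 Mm = 4.766e+08 m; rₐ = 3.841 Gm = 3.841e+09 m.
Conservation of angular momentum gives rₚvₚ = rₐvₐ, so vₚ/vₐ = rₐ/rₚ.
vₚ/vₐ = 3.841e+09 / 4.766e+08 ≈ 8.059.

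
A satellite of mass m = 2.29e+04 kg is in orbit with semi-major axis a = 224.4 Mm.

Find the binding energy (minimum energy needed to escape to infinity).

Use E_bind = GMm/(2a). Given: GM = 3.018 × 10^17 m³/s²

Convert to SI: a = 224.4 Mm = 2.244e+08 m.
Total orbital energy is E = −GMm/(2a); binding energy is E_bind = −E = GMm/(2a).
E_bind = 3.018e+17 · 2.29e+04 / (2 · 2.244e+08) J ≈ 1.54e+13 J = 15.4 TJ.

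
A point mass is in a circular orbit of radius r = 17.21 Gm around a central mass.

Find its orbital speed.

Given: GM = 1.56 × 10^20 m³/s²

Convert to SI: r = 17.21 Gm = 1.721e+10 m.
For a circular orbit, gravity supplies the centripetal force, so v = √(GM / r).
v = √(1.56e+20 / 1.721e+10) m/s ≈ 9.521e+04 m/s = 95.21 km/s.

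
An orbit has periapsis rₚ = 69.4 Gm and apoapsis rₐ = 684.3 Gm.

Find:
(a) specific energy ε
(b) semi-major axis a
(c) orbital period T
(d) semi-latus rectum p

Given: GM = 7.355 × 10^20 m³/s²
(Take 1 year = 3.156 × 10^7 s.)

Convert to SI: rₚ = 69.4 Gm = 6.94e+10 m; rₐ = 684.3 Gm = 6.843e+11 m.
(a) With a = (rₚ + rₐ)/2 = 3.7685e+11 m, ε = −GM/(2a) = −7.355e+20/(2 · 3.7685e+11) J/kg ≈ -9.759e+08 J/kg
(b) a = (rₚ + rₐ)/2 = (6.94e+10 + 6.843e+11)/2 ≈ 3.768e+11 m
(c) With a = (rₚ + rₐ)/2 = 3.7685e+11 m, T = 2π √(a³/GM) = 2π √((3.7685e+11)³/7.355e+20) s ≈ 5.36e+07 s
(d) From a = (rₚ + rₐ)/2 = 3.7685e+11 m and e = (rₐ − rₚ)/(rₐ + rₚ) = 0.815842, p = a(1 − e²) = 3.7685e+11 · (1 − (0.815842)²) ≈ 1.26e+11 m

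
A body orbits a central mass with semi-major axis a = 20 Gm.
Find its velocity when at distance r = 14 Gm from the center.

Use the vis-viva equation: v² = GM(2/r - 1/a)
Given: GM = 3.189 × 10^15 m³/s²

Convert to SI: a = 20 Gm = 2e+10 m; r = 14 Gm = 1.4e+10 m.
Vis-viva: v = √(GM · (2/r − 1/a)).
2/r − 1/a = 2/1.4e+10 − 1/2e+10 = 9.28571e-11 m⁻¹.
v = √(3.189e+15 · 9.28571e-11) m/s ≈ 544.2 m/s = 544.2 m/s.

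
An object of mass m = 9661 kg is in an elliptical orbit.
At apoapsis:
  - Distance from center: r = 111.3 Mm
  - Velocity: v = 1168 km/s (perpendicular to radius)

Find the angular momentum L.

Convert to SI: r = 111.3 Mm = 1.113e+08 m; v = 1168 km/s = 1.168e+06 m/s.
Since v is perpendicular to r, L = m · v · r.
L = 9661 · 1.168e+06 · 1.113e+08 kg·m²/s ≈ 1.256e+18 kg·m²/s.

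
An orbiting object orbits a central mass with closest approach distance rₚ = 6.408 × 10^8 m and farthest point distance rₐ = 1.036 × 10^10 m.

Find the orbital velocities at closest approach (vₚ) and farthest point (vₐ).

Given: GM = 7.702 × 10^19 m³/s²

Use the vis-viva equation v² = GM(2/r − 1/a) with a = (rₚ + rₐ)/2 = (6.408e+08 + 1.036e+10)/2 = 5.5004e+09 m.
vₚ = √(GM · (2/rₚ − 1/a)) = √(7.702e+19 · (2/6.408e+08 − 1/5.5004e+09)) m/s ≈ 4.758e+05 m/s = 475.8 km/s.
vₐ = √(GM · (2/rₐ − 1/a)) = √(7.702e+19 · (2/1.036e+10 − 1/5.5004e+09)) m/s ≈ 2.943e+04 m/s = 29.43 km/s.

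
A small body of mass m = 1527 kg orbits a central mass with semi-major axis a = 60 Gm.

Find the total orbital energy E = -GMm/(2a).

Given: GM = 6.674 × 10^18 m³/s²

Convert to SI: a = 60 Gm = 6e+10 m.
E = −GMm / (2a).
E = −6.674e+18 · 1527 / (2 · 6e+10) J ≈ -8.493e+10 J = -84.93 GJ.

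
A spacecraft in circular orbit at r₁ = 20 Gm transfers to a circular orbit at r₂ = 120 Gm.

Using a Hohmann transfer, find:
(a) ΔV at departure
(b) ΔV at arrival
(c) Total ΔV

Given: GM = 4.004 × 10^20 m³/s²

Convert to SI: r₁ = 20 Gm = 2e+10 m; r₂ = 120 Gm = 1.2e+11 m.
Transfer semi-major axis: a_t = (r₁ + r₂)/2 = (2e+10 + 1.2e+11)/2 = 7e+10 m.
Circular speeds: v₁ = √(GM/r₁) = 141492 m/s, v₂ = √(GM/r₂) = 57763.9 m/s.
Transfer speeds (vis-viva v² = GM(2/r − 1/a_t)): v₁ᵗ = 185257 m/s, v₂ᵗ = 30876.1 m/s.
(a) ΔV₁ = |v₁ᵗ − v₁| ≈ 4.376e+04 m/s = 43.76 km/s.
(b) ΔV₂ = |v₂ − v₂ᵗ| ≈ 2.689e+04 m/s = 26.89 km/s.
(c) ΔV_total = ΔV₁ + ΔV₂ ≈ 7.065e+04 m/s = 70.65 km/s.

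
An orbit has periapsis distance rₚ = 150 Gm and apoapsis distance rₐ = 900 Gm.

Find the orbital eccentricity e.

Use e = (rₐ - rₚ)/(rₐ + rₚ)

Convert to SI: rₚ = 150 Gm = 1.5e+11 m; rₐ = 900 Gm = 9e+11 m.
e = (rₐ − rₚ) / (rₐ + rₚ).
e = (9e+11 − 1.5e+11) / (9e+11 + 1.5e+11) = 7.5e+11 / 1.05e+12 ≈ 0.7143.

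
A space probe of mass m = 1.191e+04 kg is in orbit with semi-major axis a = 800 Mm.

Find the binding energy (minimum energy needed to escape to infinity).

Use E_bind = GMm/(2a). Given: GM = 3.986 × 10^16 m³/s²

Convert to SI: a = 800 Mm = 8e+08 m.
Total orbital energy is E = −GMm/(2a); binding energy is E_bind = −E = GMm/(2a).
E_bind = 3.986e+16 · 1.191e+04 / (2 · 8e+08) J ≈ 2.967e+11 J = 296.7 GJ.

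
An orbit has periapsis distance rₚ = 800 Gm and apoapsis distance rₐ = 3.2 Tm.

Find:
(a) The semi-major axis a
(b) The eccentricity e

Convert to SI: rₚ = 800 Gm = 8e+11 m; rₐ = 3.2 Tm = 3.2e+12 m.
(a) a = (rₚ + rₐ) / 2 = (8e+11 + 3.2e+12) / 2 ≈ 2e+12 m = 2 Tm.
(b) e = (rₐ − rₚ) / (rₐ + rₚ) = (3.2e+12 − 8e+11) / (3.2e+12 + 8e+11) ≈ 0.6.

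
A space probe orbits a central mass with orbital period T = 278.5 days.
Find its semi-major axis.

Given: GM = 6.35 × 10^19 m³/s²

Convert to SI: T = 278.5 days = 2.40624e+07 s.
Invert Kepler's third law: a = (GM · T² / (4π²))^(1/3).
Substituting T = 2.40624e+07 s and GM = 6.35e+19 m³/s²:
a = (6.35e+19 · (2.40624e+07)² / (4π²))^(1/3) m
a ≈ 9.766e+10 m = 97.66 Gm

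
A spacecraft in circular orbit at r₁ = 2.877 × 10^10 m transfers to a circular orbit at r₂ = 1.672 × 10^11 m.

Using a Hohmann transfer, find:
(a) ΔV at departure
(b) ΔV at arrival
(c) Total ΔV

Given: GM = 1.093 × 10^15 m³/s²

Transfer semi-major axis: a_t = (r₁ + r₂)/2 = (2.877e+10 + 1.672e+11)/2 = 9.7985e+10 m.
Circular speeds: v₁ = √(GM/r₁) = 194.913 m/s, v₂ = √(GM/r₂) = 80.8522 m/s.
Transfer speeds (vis-viva v² = GM(2/r − 1/a_t)): v₁ᵗ = 254.612 m/s, v₂ᵗ = 43.8109 m/s.
(a) ΔV₁ = |v₁ᵗ − v₁| ≈ 59.7 m/s = 59.7 m/s.
(b) ΔV₂ = |v₂ − v₂ᵗ| ≈ 37.04 m/s = 37.04 m/s.
(c) ΔV_total = ΔV₁ + ΔV₂ ≈ 96.74 m/s = 96.74 m/s.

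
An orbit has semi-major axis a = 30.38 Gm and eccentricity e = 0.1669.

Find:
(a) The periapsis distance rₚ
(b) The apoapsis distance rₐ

Convert to SI: a = 30.38 Gm = 3.038e+10 m.
(a) rₚ = a(1 − e) = 3.038e+10 · (1 − 0.1669) = 3.038e+10 · 0.8331 ≈ 2.531e+10 m = 25.31 Gm.
(b) rₐ = a(1 + e) = 3.038e+10 · (1 + 0.1669) = 3.038e+10 · 1.1669 ≈ 3.545e+10 m = 35.45 Gm.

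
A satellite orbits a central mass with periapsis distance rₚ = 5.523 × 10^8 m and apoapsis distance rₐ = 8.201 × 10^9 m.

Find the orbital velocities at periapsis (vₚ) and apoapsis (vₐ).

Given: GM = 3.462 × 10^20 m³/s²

Use the vis-viva equation v² = GM(2/r − 1/a) with a = (rₚ + rₐ)/2 = (5.523e+08 + 8.201e+09)/2 = 4.37665e+09 m.
vₚ = √(GM · (2/rₚ − 1/a)) = √(3.462e+20 · (2/5.523e+08 − 1/4.37665e+09)) m/s ≈ 1.084e+06 m/s = 1084 km/s.
vₐ = √(GM · (2/rₐ − 1/a)) = √(3.462e+20 · (2/8.201e+09 − 1/4.37665e+09)) m/s ≈ 7.299e+04 m/s = 72.99 km/s.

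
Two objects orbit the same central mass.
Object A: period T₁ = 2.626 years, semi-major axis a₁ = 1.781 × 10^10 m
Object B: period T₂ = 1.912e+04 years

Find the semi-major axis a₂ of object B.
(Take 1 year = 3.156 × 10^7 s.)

Convert to SI: T₁ = 2.626 years = 8.28766e+07 s; T₂ = 1.912e+04 years = 6.03427e+11 s.
Kepler's third law: (T₁/T₂)² = (a₁/a₂)³ ⇒ a₂ = a₁ · (T₂/T₁)^(2/3).
T₂/T₁ = 6.03427e+11 / 8.28766e+07 = 7281.04.
a₂ = 1.781e+10 · (7281.04)^(2/3) m ≈ 6.691e+12 m = 6.691 × 10^12 m.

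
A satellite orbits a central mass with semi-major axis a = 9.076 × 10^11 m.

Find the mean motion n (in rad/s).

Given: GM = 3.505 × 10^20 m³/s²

n = √(GM / a³).
n = √(3.505e+20 / (9.076e+11)³) rad/s ≈ 2.165e-08 rad/s.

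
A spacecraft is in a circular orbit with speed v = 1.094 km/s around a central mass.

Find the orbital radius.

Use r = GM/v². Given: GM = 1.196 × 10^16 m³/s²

Convert to SI: v = 1.094 km/s = 1094 m/s.
For a circular orbit, v² = GM / r, so r = GM / v².
r = 1.196e+16 / (1094)² m ≈ 9.993e+09 m = 9.993 Gm.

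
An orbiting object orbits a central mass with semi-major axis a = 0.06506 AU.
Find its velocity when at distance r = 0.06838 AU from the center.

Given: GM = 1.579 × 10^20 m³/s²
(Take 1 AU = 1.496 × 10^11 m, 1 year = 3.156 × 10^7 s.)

Convert to SI: a = 0.06506 AU = 9.73298e+09 m; r = 0.06838 AU = 1.02296e+10 m.
Vis-viva: v = √(GM · (2/r − 1/a)).
2/r − 1/a = 2/1.02296e+10 − 1/9.73298e+09 = 9.27667e-11 m⁻¹.
v = √(1.579e+20 · 9.27667e-11) m/s ≈ 1.21e+05 m/s = 25.53 AU/year.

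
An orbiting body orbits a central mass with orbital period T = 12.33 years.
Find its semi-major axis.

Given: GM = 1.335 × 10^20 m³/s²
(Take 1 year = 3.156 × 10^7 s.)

Convert to SI: T = 12.33 years = 3.89135e+08 s.
Invert Kepler's third law: a = (GM · T² / (4π²))^(1/3).
Substituting T = 3.89135e+08 s and GM = 1.335e+20 m³/s²:
a = (1.335e+20 · (3.89135e+08)² / (4π²))^(1/3) m
a ≈ 8e+11 m = 800 Gm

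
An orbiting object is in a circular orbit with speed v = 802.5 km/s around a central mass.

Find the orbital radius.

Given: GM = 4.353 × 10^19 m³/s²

Convert to SI: v = 802.5 km/s = 802500 m/s.
For a circular orbit, v² = GM / r, so r = GM / v².
r = 4.353e+19 / (802500)² m ≈ 6.759e+07 m = 6.759 × 10^7 m.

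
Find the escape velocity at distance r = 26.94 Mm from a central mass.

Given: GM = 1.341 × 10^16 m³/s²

Convert to SI: r = 26.94 Mm = 2.694e+07 m.
Escape velocity comes from setting total energy to zero: ½v² − GM/r = 0 ⇒ v_esc = √(2GM / r).
v_esc = √(2 · 1.341e+16 / 2.694e+07) m/s ≈ 3.155e+04 m/s = 31.55 km/s.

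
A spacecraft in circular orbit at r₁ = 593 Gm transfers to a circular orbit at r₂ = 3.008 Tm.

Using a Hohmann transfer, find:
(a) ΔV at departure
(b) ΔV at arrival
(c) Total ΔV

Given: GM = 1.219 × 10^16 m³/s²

Convert to SI: r₁ = 593 Gm = 5.93e+11 m; r₂ = 3.008 Tm = 3.008e+12 m.
Transfer semi-major axis: a_t = (r₁ + r₂)/2 = (5.93e+11 + 3.008e+12)/2 = 1.8005e+12 m.
Circular speeds: v₁ = √(GM/r₁) = 143.375 m/s, v₂ = √(GM/r₂) = 63.6595 m/s.
Transfer speeds (vis-viva v² = GM(2/r − 1/a_t)): v₁ᵗ = 185.318 m/s, v₂ᵗ = 36.5337 m/s.
(a) ΔV₁ = |v₁ᵗ − v₁| ≈ 41.94 m/s = 41.94 m/s.
(b) ΔV₂ = |v₂ − v₂ᵗ| ≈ 27.13 m/s = 27.13 m/s.
(c) ΔV_total = ΔV₁ + ΔV₂ ≈ 69.07 m/s = 69.07 m/s.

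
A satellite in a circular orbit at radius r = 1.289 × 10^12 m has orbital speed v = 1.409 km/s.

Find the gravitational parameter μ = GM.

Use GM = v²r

Convert to SI: v = 1.409 km/s = 1409 m/s.
For a circular orbit v² = GM/r, so GM = v² · r.
GM = (1409)² · 1.289e+12 m³/s² ≈ 2.559e+18 m³/s² = 2.559 × 10^18 m³/s².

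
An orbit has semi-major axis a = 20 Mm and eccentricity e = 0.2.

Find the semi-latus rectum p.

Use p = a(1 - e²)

Convert to SI: a = 20 Mm = 2e+07 m.
p = a (1 − e²).
p = 2e+07 · (1 − (0.2)²) = 2e+07 · 0.96 ≈ 1.92e+07 m = 19.2 Mm.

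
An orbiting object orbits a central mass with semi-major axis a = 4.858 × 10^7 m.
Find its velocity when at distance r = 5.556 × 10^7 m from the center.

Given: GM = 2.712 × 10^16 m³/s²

Vis-viva: v = √(GM · (2/r − 1/a)).
2/r − 1/a = 2/5.556e+07 − 1/4.858e+07 = 1.54125e-08 m⁻¹.
v = √(2.712e+16 · 1.54125e-08) m/s ≈ 2.044e+04 m/s = 20.44 km/s.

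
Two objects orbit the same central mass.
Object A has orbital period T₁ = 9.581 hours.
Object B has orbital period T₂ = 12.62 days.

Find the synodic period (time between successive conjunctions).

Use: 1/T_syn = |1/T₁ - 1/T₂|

Convert to SI: T₁ = 9.581 hours = 34491.6 s; T₂ = 12.62 days = 1.09037e+06 s.
T_syn = |T₁ · T₂ / (T₁ − T₂)|.
T_syn = |34491.6 · 1.09037e+06 / (34491.6 − 1.09037e+06)| s ≈ 3.562e+04 s = 9.894 hours.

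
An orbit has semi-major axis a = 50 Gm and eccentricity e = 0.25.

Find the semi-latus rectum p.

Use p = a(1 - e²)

Convert to SI: a = 50 Gm = 5e+10 m.
p = a (1 − e²).
p = 5e+10 · (1 − (0.25)²) = 5e+10 · 0.9375 ≈ 4.688e+10 m = 46.88 Gm.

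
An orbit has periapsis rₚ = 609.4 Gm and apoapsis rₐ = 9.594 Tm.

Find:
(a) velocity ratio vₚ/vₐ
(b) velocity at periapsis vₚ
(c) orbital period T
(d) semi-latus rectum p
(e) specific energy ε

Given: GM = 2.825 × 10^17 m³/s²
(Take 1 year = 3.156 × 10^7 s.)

Convert to SI: rₚ = 609.4 Gm = 6.094e+11 m; rₐ = 9.594 Tm = 9.594e+12 m.
(a) Conservation of angular momentum (rₚvₚ = rₐvₐ) gives vₚ/vₐ = rₐ/rₚ = 9.594e+12/6.094e+11 ≈ 15.74
(b) With a = (rₚ + rₐ)/2 = 5.1017e+12 m, vₚ = √(GM (2/rₚ − 1/a)) = √(2.825e+17 · (2/6.094e+11 − 1/5.1017e+12)) m/s ≈ 933.7 m/s
(c) With a = (rₚ + rₐ)/2 = 5.1017e+12 m, T = 2π √(a³/GM) = 2π √((5.1017e+12)³/2.825e+17) s ≈ 1.362e+11 s
(d) From a = (rₚ + rₐ)/2 = 5.1017e+12 m and e = (rₐ − rₚ)/(rₐ + rₚ) = 0.88055, p = a(1 − e²) = 5.1017e+12 · (1 − (0.88055)²) ≈ 1.146e+12 m
(e) With a = (rₚ + rₐ)/2 = 5.1017e+12 m, ε = −GM/(2a) = −2.825e+17/(2 · 5.1017e+12) J/kg ≈ -2.769e+04 J/kg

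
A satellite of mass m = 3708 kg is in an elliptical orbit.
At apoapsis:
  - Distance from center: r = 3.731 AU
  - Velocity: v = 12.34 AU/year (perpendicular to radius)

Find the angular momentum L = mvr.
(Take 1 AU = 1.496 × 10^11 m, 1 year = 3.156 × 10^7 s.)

Convert to SI: r = 3.731 AU = 5.58158e+11 m; v = 12.34 AU/year = 58493.8 m/s.
Since v is perpendicular to r, L = m · v · r.
L = 3708 · 58493.8 · 5.58158e+11 kg·m²/s ≈ 1.211e+20 kg·m²/s.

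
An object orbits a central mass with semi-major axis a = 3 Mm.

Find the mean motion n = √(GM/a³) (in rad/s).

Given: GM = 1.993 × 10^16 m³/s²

Convert to SI: a = 3 Mm = 3e+06 m.
n = √(GM / a³).
n = √(1.993e+16 / (3e+06)³) rad/s ≈ 0.02717 rad/s.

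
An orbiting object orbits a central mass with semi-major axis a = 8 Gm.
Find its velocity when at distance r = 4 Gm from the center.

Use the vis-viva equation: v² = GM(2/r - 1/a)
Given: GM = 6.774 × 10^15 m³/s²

Convert to SI: a = 8 Gm = 8e+09 m; r = 4 Gm = 4e+09 m.
Vis-viva: v = √(GM · (2/r − 1/a)).
2/r − 1/a = 2/4e+09 − 1/8e+09 = 3.75e-10 m⁻¹.
v = √(6.774e+15 · 3.75e-10) m/s ≈ 1594 m/s = 1.594 km/s.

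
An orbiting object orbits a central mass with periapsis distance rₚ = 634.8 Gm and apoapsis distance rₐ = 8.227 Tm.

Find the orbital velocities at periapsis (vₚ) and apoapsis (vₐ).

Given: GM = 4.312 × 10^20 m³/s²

Convert to SI: rₚ = 634.8 Gm = 6.348e+11 m; rₐ = 8.227 Tm = 8.227e+12 m.
Use the vis-viva equation v² = GM(2/r − 1/a) with a = (rₚ + rₐ)/2 = (6.348e+11 + 8.227e+12)/2 = 4.4309e+12 m.
vₚ = √(GM · (2/rₚ − 1/a)) = √(4.312e+20 · (2/6.348e+11 − 1/4.4309e+12)) m/s ≈ 3.551e+04 m/s = 35.51 km/s.
vₐ = √(GM · (2/rₐ − 1/a)) = √(4.312e+20 · (2/8.227e+12 − 1/4.4309e+12)) m/s ≈ 2740 m/s = 2.74 km/s.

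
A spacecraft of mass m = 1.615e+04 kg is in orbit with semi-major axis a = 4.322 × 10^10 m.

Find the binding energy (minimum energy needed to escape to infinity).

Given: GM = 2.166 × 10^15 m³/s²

Total orbital energy is E = −GMm/(2a); binding energy is E_bind = −E = GMm/(2a).
E_bind = 2.166e+15 · 1.615e+04 / (2 · 4.322e+10) J ≈ 4.047e+08 J = 404.7 MJ.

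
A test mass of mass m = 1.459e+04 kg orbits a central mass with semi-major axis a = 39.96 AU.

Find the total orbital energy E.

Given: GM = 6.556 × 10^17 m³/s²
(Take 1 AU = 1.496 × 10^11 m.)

Convert to SI: a = 39.96 AU = 5.97802e+12 m.
E = −GMm / (2a).
E = −6.556e+17 · 1.459e+04 / (2 · 5.97802e+12) J ≈ -8e+08 J = -800 MJ.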